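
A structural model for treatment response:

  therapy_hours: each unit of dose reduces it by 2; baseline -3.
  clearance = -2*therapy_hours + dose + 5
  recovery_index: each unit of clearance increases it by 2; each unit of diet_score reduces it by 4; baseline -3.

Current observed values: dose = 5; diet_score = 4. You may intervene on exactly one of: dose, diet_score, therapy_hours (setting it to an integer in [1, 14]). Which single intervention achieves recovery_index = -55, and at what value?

set therapy_hours = 14

Intervening on dose: recovery_index = 10*dose + 3. Reaching -55 requires dose = -29/5, not an integer.
Intervening on diet_score: recovery_index = -4*diet_score + 69. Reaching -55 requires diet_score = 31, outside [1, 14].
Intervening on therapy_hours: with other inputs at their observed values, recovery_index = -4*therapy_hours + 1. Solving for -55 gives therapy_hours = 14, within [1, 14].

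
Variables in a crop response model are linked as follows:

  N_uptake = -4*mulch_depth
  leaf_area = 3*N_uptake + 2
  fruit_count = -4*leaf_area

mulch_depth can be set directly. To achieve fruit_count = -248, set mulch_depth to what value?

Substituting into the leaf_area equation gives leaf_area = -12*mulch_depth + 2.
Substituting into the fruit_count equation gives fruit_count = 48*mulch_depth - 8.
Solve 48*mulch_depth - 8 = -248: mulch_depth = (-248 + 8) / 48 = -5.

mulch_depth = -5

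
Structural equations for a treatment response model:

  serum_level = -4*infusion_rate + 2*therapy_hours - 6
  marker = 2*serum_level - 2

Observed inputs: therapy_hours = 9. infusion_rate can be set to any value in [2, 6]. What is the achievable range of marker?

-26 to 6

Substituting into the serum_level equation gives serum_level = -4*infusion_rate + 12.
So marker = -8*infusion_rate + 22.
Linear in infusion_rate, so extremes are at the endpoints: infusion_rate = 2 gives marker = 6; infusion_rate = 6 gives marker = -26.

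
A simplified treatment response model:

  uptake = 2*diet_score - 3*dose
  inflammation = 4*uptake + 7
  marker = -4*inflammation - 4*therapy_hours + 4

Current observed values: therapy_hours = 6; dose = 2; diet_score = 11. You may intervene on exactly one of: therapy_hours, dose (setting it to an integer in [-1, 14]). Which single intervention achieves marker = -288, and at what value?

Intervening on therapy_hours: with other inputs at their observed values, marker = -4*therapy_hours - 280. Solving for -288 gives therapy_hours = 2, within [-1, 14].
Intervening on dose: marker = 48*dose - 400. Reaching -288 requires dose = 7/3, not an integer.

set therapy_hours = 2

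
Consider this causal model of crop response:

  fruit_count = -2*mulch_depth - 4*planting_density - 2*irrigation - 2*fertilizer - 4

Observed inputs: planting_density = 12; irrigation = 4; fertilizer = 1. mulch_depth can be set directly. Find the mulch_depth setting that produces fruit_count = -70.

mulch_depth = 4

Substituting into the fruit_count equation gives fruit_count = -2*mulch_depth - 62.
Solve -2*mulch_depth - 62 = -70: mulch_depth = (-70 + 62) / -2 = 4.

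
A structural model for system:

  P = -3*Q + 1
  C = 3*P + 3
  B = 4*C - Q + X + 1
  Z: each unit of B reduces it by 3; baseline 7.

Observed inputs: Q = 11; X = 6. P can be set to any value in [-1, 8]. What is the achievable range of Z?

-305 to 19

Intervening on P fixes its value directly, overriding its dependence on Q.
Substituting into the B equation gives B = 12*P + 8.
Z becomes -36*P - 17.
Linear in P, so extremes are at the endpoints: P = -1 gives Z = 19; P = 8 gives Z = -305.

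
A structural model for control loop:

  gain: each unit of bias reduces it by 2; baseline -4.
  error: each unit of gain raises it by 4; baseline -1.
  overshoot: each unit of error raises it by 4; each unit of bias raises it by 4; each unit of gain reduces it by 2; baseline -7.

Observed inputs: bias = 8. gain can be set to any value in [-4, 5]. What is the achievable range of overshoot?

Intervening on gain fixes its value directly, overriding its dependence on bias.
Substituting into the overshoot equation gives overshoot = 14*gain + 21.
Linear in gain, so extremes are at the endpoints: gain = -4 gives overshoot = -35; gain = 5 gives overshoot = 91.

-35 to 91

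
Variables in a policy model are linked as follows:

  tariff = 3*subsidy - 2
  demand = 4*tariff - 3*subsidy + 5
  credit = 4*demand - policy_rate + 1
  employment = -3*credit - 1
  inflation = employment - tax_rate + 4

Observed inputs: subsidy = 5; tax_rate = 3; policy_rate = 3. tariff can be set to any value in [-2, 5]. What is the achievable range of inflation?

-114 to 222

Intervening on tariff fixes its value directly, overriding its dependence on subsidy.
Substituting into the demand equation gives demand = 4*tariff - 10.
Substituting into the credit equation gives credit = 16*tariff - 42.
employment becomes -48*tariff + 125.
inflation becomes -48*tariff + 126.
Linear in tariff, so extremes are at the endpoints: tariff = -2 gives inflation = 222; tariff = 5 gives inflation = -114.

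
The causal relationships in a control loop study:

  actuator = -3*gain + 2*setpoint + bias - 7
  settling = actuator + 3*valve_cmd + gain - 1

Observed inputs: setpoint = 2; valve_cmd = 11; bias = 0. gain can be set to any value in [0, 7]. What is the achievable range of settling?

15 to 29

Substituting into the actuator equation gives actuator = -3*gain - 3.
Substituting into the settling equation gives settling = -2*gain + 29.
Linear in gain, so extremes are at the endpoints: gain = 0 gives settling = 29; gain = 7 gives settling = 15.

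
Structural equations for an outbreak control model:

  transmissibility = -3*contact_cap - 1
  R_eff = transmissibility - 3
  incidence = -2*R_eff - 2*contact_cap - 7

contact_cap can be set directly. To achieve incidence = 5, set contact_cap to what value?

contact_cap = 1

Substituting into the R_eff equation gives R_eff = -3*contact_cap - 4.
Substituting into the incidence equation gives incidence = 4*contact_cap + 1.
Solve 4*contact_cap + 1 = 5: contact_cap = (5 - 1) / 4 = 1.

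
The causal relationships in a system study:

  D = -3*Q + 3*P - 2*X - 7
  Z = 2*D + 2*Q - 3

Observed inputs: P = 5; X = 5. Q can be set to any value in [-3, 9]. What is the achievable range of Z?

-43 to 5

Substituting into the D equation gives D = -3*Q - 2.
Substituting into the Z equation gives Z = -4*Q - 7.
Linear in Q, so extremes are at the endpoints: Q = -3 gives Z = 5; Q = 9 gives Z = -43.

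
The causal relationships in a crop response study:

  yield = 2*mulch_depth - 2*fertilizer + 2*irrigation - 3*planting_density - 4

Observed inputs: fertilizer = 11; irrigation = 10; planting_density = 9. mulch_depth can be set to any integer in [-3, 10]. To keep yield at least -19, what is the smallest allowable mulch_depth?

Substituting into the yield equation gives yield = 2*mulch_depth - 33.
Require 2*mulch_depth - 33 ≥ -19, so mulch_depth ≥ 7.
The smallest integer in [-3, 10] satisfying this is 7.

mulch_depth = 7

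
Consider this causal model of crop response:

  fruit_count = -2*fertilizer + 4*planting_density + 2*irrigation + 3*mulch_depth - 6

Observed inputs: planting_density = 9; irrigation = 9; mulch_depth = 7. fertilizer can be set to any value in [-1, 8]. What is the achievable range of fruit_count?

Substituting into the fruit_count equation gives fruit_count = -2*fertilizer + 69.
Linear in fertilizer, so extremes are at the endpoints: fertilizer = -1 gives fruit_count = 71; fertilizer = 8 gives fruit_count = 53.

53 to 71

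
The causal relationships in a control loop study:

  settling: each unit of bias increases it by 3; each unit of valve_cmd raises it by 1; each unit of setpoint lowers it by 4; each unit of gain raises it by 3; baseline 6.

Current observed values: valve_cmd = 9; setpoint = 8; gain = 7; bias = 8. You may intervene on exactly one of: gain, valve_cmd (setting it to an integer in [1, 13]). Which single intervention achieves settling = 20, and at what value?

Intervening on gain: settling = 3*gain + 7. Reaching 20 requires gain = 13/3, not an integer.
Intervening on valve_cmd: with other inputs at their observed values, settling = valve_cmd + 19. Solving for 20 gives valve_cmd = 1, within [1, 13].

set valve_cmd = 1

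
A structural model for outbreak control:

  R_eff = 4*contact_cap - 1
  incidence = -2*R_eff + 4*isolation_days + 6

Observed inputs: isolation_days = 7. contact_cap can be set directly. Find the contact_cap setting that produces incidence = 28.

Substituting into the incidence equation gives incidence = -8*contact_cap + 36.
Solve -8*contact_cap + 36 = 28: contact_cap = (28 - 36) / -8 = 1.

contact_cap = 1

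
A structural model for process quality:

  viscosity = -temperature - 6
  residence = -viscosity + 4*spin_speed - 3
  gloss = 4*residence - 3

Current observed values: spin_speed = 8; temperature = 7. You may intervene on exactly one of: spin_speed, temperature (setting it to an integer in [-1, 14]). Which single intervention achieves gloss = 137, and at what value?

set temperature = 0

Intervening on spin_speed: gloss = 16*spin_speed + 37. Reaching 137 requires spin_speed = 25/4, not an integer.
Intervening on temperature: with other inputs at their observed values, gloss = 4*temperature + 137. Solving for 137 gives temperature = 0, within [-1, 14].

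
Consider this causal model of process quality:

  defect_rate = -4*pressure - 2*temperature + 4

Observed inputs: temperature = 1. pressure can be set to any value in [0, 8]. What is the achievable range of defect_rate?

Substituting into the defect_rate equation gives defect_rate = -4*pressure + 2.
Linear in pressure, so extremes are at the endpoints: pressure = 0 gives defect_rate = 2; pressure = 8 gives defect_rate = -30.

-30 to 2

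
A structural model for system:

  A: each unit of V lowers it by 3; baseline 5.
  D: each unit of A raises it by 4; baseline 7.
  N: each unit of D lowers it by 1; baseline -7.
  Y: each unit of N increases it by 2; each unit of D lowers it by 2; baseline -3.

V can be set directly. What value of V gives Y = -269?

V = -3

Substituting into the D equation gives D = -12*V + 27.
Substituting into the N equation gives N = 12*V - 34.
Y becomes 48*V - 125.
Solve 48*V - 125 = -269: V = (-269 + 125) / 48 = -3.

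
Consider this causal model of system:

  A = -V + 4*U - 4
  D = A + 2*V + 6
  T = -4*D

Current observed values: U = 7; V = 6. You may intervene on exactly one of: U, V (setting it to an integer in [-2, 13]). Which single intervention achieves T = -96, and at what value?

set U = 4

Intervening on U: with other inputs at their observed values, T = -16*U - 32. Solving for -96 gives U = 4, within [-2, 13].
Intervening on V: T = -4*V - 120. Reaching -96 requires V = -6, outside [-2, 13].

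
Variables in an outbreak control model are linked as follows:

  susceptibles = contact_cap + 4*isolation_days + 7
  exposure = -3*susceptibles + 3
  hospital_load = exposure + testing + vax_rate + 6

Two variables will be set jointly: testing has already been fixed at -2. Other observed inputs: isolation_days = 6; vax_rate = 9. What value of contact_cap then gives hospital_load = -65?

contact_cap = -4

With testing held at -2:
Substituting into the susceptibles equation gives susceptibles = contact_cap + 31.
This gives exposure = -3*contact_cap - 90.
This gives hospital_load = -3*contact_cap - 77.
Solve -3*contact_cap - 77 = -65: contact_cap = (-65 + 77) / -3 = -4.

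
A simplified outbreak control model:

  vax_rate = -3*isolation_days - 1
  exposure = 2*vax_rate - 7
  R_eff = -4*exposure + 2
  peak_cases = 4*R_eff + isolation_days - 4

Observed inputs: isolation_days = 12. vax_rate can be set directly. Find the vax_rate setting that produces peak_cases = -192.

Intervening on vax_rate fixes its value directly, overriding its dependence on isolation_days.
Substituting into the R_eff equation gives R_eff = -8*vax_rate + 30.
Substituting into the peak_cases equation gives peak_cases = -32*vax_rate + 128.
Solve -32*vax_rate + 128 = -192: vax_rate = (-192 - 128) / -32 = 10.

vax_rate = 10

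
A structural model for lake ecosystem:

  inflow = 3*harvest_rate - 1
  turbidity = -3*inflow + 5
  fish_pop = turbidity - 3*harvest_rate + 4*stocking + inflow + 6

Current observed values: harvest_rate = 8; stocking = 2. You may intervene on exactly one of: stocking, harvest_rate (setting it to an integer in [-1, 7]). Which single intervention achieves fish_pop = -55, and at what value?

set stocking = 1

Intervening on stocking: with other inputs at their observed values, fish_pop = 4*stocking - 59. Solving for -55 gives stocking = 1, within [-1, 7].
Intervening on harvest_rate: fish_pop = -9*harvest_rate + 21. Reaching -55 requires harvest_rate = 76/9, not an integer.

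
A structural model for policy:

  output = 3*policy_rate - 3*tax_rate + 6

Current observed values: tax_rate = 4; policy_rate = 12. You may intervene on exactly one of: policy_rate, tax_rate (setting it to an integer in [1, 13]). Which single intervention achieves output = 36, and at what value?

Intervening on policy_rate: output = 3*policy_rate - 6. Reaching 36 requires policy_rate = 14, outside [1, 13].
Intervening on tax_rate: with other inputs at their observed values, output = -3*tax_rate + 42. Solving for 36 gives tax_rate = 2, within [1, 13].

set tax_rate = 2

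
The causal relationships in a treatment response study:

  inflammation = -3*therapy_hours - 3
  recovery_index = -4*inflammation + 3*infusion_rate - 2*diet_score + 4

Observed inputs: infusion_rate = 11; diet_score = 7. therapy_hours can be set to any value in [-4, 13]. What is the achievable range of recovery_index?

Substituting into the recovery_index equation gives recovery_index = 12*therapy_hours + 35.
Linear in therapy_hours, so extremes are at the endpoints: therapy_hours = -4 gives recovery_index = -13; therapy_hours = 13 gives recovery_index = 191.

-13 to 191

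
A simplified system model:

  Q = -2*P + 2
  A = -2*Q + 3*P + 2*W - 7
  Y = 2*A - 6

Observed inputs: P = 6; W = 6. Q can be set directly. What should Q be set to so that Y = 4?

Intervening on Q fixes its value directly, overriding its dependence on P.
Substituting into the A equation gives A = -2*Q + 23.
This gives Y = -4*Q + 40.
Solve -4*Q + 40 = 4: Q = (4 - 40) / -4 = 9.

Q = 9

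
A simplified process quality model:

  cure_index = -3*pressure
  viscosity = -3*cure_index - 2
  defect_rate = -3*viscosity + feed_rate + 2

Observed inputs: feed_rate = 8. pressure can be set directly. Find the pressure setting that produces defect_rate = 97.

Substituting into the viscosity equation gives viscosity = 9*pressure - 2.
defect_rate becomes -27*pressure + 16.
Solve -27*pressure + 16 = 97: pressure = (97 - 16) / -27 = -3.

pressure = -3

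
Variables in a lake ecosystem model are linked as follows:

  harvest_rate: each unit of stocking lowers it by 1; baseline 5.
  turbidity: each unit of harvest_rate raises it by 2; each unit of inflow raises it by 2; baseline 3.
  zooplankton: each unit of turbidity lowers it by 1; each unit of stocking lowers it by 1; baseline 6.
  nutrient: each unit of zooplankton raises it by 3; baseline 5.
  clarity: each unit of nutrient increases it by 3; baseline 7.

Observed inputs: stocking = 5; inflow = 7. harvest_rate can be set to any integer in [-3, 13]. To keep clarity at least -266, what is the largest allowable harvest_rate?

harvest_rate = 8

Intervening on harvest_rate fixes its value directly, overriding its dependence on stocking.
Substituting into the turbidity equation gives turbidity = 2*harvest_rate + 17.
This gives zooplankton = -2*harvest_rate - 16.
Substituting into the nutrient equation gives nutrient = -6*harvest_rate - 43.
Substituting into the clarity equation gives clarity = -18*harvest_rate - 122.
Require -18*harvest_rate - 122 ≥ -266, so harvest_rate ≤ 8.
The largest integer in [-3, 13] satisfying this is 8.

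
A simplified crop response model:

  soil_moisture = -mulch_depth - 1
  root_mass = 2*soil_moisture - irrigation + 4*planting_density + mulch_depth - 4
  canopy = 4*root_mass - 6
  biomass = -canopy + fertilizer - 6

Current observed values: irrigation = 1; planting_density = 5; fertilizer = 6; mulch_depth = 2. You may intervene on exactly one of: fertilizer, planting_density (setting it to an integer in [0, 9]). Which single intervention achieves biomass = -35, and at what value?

set fertilizer = 9

Intervening on fertilizer: with other inputs at their observed values, biomass = fertilizer - 44. Solving for -35 gives fertilizer = 9, within [0, 9].
Intervening on planting_density: biomass = -16*planting_density + 42. Reaching -35 requires planting_density = 77/16, not an integer.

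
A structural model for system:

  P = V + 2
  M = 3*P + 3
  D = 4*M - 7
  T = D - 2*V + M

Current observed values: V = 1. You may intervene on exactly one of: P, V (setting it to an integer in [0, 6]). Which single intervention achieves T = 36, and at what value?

Intervening on P: with other inputs at their observed values, T = 15*P + 6. Solving for 36 gives P = 2, within [0, 6].
Intervening on V: T = 13*V + 38. Reaching 36 requires V = -2/13, not an integer.

set P = 2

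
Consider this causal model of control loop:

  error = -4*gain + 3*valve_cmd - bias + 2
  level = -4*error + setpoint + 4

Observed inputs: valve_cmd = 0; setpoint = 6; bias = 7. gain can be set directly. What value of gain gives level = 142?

gain = 7

Substituting into the error equation gives error = -4*gain - 5.
Substituting into the level equation gives level = 16*gain + 30.
Solve 16*gain + 30 = 142: gain = (142 - 30) / 16 = 7.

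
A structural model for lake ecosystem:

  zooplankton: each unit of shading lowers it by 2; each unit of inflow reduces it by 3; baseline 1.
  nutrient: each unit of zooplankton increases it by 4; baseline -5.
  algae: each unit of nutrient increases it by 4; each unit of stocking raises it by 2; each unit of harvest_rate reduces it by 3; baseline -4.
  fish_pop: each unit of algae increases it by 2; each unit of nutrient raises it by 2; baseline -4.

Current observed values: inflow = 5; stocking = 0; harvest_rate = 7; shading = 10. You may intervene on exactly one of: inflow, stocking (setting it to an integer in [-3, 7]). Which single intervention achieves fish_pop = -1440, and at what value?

set stocking = 6

Intervening on inflow: fish_pop = -120*inflow - 864. Reaching -1440 requires inflow = 24/5, not an integer.
Intervening on stocking: with other inputs at their observed values, fish_pop = 4*stocking - 1464. Solving for -1440 gives stocking = 6, within [-3, 7].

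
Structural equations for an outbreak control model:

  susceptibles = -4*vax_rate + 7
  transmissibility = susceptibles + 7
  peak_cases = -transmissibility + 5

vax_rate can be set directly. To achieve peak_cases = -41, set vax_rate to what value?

Substituting into the transmissibility equation gives transmissibility = -4*vax_rate + 14.
This gives peak_cases = 4*vax_rate - 9.
Solve 4*vax_rate - 9 = -41: vax_rate = (-41 + 9) / 4 = -8.

vax_rate = -8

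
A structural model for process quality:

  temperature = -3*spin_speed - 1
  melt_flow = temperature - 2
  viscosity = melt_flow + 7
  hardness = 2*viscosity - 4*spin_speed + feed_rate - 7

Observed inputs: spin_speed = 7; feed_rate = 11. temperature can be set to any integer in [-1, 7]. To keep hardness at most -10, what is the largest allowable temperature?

temperature = 2

Intervening on temperature fixes its value directly, overriding its dependence on spin_speed.
Substituting into the viscosity equation gives viscosity = temperature + 5.
hardness becomes 2*temperature - 14.
Require 2*temperature - 14 ≤ -10, so temperature ≤ 2.
The largest integer in [-1, 7] satisfying this is 2.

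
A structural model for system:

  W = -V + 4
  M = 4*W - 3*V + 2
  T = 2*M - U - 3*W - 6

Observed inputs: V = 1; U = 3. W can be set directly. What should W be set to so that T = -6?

W = 1

Intervening on W fixes its value directly, overriding its dependence on V.
Substituting into the M equation gives M = 4*W - 1.
This gives T = 5*W - 11.
Solve 5*W - 11 = -6: W = (-6 + 11) / 5 = 1.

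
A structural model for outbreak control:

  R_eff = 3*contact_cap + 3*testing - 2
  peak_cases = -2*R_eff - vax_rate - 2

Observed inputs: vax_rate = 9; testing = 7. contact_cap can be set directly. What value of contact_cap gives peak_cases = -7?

contact_cap = -7

Substituting into the R_eff equation gives R_eff = 3*contact_cap + 19.
peak_cases becomes -6*contact_cap - 49.
Solve -6*contact_cap - 49 = -7: contact_cap = (-7 + 49) / -6 = -7.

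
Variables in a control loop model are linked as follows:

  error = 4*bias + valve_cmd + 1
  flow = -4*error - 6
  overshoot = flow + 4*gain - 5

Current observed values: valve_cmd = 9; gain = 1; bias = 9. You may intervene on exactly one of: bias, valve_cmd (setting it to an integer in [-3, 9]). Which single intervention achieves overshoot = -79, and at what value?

set bias = 2

Intervening on bias: with other inputs at their observed values, overshoot = -16*bias - 47. Solving for -79 gives bias = 2, within [-3, 9].
Intervening on valve_cmd: overshoot = -4*valve_cmd - 155. Reaching -79 requires valve_cmd = -19, outside [-3, 9].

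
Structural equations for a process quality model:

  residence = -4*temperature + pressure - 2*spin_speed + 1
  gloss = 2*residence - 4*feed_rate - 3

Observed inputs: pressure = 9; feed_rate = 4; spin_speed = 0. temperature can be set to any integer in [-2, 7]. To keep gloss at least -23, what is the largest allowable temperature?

Substituting into the residence equation gives residence = -4*temperature + 10.
gloss becomes -8*temperature + 1.
Require -8*temperature + 1 ≥ -23, so temperature ≤ 3.
The largest integer in [-2, 7] satisfying this is 3.

temperature = 3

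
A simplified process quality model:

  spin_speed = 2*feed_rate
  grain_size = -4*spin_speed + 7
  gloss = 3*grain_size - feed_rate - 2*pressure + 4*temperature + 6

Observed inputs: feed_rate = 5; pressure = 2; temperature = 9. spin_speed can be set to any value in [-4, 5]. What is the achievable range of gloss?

Intervening on spin_speed fixes its value directly, overriding its dependence on feed_rate.
Substituting into the gloss equation gives gloss = -12*spin_speed + 54.
Linear in spin_speed, so extremes are at the endpoints: spin_speed = -4 gives gloss = 102; spin_speed = 5 gives gloss = -6.

-6 to 102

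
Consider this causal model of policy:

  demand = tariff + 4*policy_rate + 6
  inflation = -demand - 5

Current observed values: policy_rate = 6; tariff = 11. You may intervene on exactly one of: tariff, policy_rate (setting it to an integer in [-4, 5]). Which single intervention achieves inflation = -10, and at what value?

Intervening on tariff: inflation = -tariff - 35. Reaching -10 requires tariff = -25, outside [-4, 5].
Intervening on policy_rate: with other inputs at their observed values, inflation = -4*policy_rate - 22. Solving for -10 gives policy_rate = -3, within [-4, 5].

set policy_rate = -3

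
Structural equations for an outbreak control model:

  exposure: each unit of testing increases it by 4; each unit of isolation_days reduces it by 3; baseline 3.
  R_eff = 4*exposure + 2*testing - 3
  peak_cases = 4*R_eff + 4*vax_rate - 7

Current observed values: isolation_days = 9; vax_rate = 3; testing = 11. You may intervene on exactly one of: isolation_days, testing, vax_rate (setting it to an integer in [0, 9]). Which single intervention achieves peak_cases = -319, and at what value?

set testing = 1

Intervening on isolation_days: peak_cases = -48*isolation_days + 833. Reaching -319 requires isolation_days = 24, outside [0, 9].
Intervening on testing: with other inputs at their observed values, peak_cases = 72*testing - 391. Solving for -319 gives testing = 1, within [0, 9].
Intervening on vax_rate: peak_cases = 4*vax_rate + 389. Reaching -319 requires vax_rate = -177, outside [0, 9].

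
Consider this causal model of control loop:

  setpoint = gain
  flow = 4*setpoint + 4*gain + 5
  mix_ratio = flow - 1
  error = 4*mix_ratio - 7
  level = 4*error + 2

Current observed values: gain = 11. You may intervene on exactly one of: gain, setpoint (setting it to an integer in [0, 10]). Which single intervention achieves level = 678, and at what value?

Intervening on gain: with other inputs at their observed values, level = 128*gain + 38. Solving for 678 gives gain = 5, within [0, 10].
Intervening on setpoint: level = 64*setpoint + 742. Reaching 678 requires setpoint = -1, outside [0, 10].

set gain = 5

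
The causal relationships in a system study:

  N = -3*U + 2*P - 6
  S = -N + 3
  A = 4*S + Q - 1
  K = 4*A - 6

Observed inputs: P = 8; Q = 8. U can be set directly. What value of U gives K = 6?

Substituting into the N equation gives N = -3*U + 10.
Substituting into the S equation gives S = 3*U - 7.
So A = 12*U - 21.
Substituting into the K equation gives K = 48*U - 90.
Solve 48*U - 90 = 6: U = (6 + 90) / 48 = 2.

U = 2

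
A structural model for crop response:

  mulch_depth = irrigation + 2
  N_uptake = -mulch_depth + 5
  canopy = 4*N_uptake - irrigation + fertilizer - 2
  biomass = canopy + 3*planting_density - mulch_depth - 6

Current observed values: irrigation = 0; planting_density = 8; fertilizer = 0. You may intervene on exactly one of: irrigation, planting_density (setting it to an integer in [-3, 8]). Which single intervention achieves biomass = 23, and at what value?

set planting_density = 7

Intervening on irrigation: biomass = -6*irrigation + 26. Reaching 23 requires irrigation = 1/2, not an integer.
Intervening on planting_density: with other inputs at their observed values, biomass = 3*planting_density + 2. Solving for 23 gives planting_density = 7, within [-3, 8].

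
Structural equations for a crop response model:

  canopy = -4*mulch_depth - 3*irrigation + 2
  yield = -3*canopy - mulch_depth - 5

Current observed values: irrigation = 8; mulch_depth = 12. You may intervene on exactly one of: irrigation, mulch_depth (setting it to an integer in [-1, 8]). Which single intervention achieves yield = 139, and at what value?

set irrigation = 2

Intervening on irrigation: with other inputs at their observed values, yield = 9*irrigation + 121. Solving for 139 gives irrigation = 2, within [-1, 8].
Intervening on mulch_depth: yield = 11*mulch_depth + 61. Reaching 139 requires mulch_depth = 78/11, not an integer.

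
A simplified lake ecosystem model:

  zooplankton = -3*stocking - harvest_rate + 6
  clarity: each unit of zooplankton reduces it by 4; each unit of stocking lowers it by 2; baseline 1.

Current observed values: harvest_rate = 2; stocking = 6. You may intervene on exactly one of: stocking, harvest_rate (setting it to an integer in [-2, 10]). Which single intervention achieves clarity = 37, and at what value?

Intervening on stocking: clarity = 10*stocking - 15. Reaching 37 requires stocking = 26/5, not an integer.
Intervening on harvest_rate: with other inputs at their observed values, clarity = 4*harvest_rate + 37. Solving for 37 gives harvest_rate = 0, within [-2, 10].

set harvest_rate = 0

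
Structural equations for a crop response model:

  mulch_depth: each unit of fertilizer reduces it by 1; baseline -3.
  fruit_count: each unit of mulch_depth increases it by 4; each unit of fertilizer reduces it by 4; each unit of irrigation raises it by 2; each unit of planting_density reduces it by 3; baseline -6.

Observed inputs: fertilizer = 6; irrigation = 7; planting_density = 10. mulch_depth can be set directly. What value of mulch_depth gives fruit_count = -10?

Intervening on mulch_depth fixes its value directly, overriding its dependence on fertilizer.
Substituting into the fruit_count equation gives fruit_count = 4*mulch_depth - 46.
Solve 4*mulch_depth - 46 = -10: mulch_depth = (-10 + 46) / 4 = 9.

mulch_depth = 9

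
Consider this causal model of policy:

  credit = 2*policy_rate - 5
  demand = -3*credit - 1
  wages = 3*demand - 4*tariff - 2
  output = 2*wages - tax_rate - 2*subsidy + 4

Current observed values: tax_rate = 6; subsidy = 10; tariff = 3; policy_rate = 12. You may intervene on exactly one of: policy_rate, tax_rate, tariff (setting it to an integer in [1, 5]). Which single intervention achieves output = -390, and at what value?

Intervening on policy_rate: output = -36*policy_rate + 34. Reaching -390 requires policy_rate = 106/9, not an integer.
Intervening on tax_rate: output = -tax_rate - 392. Reaching -390 requires tax_rate = -2, outside [1, 5].
Intervening on tariff: with other inputs at their observed values, output = -8*tariff - 374. Solving for -390 gives tariff = 2, within [1, 5].

set tariff = 2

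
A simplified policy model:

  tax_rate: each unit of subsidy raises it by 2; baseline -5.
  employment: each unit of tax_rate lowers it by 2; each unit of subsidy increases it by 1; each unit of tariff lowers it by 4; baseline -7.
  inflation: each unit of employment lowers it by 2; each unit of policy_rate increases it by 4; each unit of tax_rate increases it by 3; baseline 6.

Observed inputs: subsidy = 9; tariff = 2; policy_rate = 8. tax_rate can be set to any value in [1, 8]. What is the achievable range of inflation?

Intervening on tax_rate fixes its value directly, overriding its dependence on subsidy.
Substituting into the employment equation gives employment = -2*tax_rate - 6.
Substituting into the inflation equation gives inflation = 7*tax_rate + 50.
Linear in tax_rate, so extremes are at the endpoints: tax_rate = 1 gives inflation = 57; tax_rate = 8 gives inflation = 106.

57 to 106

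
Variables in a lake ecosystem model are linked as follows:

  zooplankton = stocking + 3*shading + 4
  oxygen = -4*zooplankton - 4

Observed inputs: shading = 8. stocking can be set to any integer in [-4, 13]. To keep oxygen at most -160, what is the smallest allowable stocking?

Substituting into the zooplankton equation gives zooplankton = stocking + 28.
oxygen becomes -4*stocking - 116.
Require -4*stocking - 116 ≤ -160, so stocking ≥ 11.
The smallest integer in [-4, 13] satisfying this is 11.

stocking = 11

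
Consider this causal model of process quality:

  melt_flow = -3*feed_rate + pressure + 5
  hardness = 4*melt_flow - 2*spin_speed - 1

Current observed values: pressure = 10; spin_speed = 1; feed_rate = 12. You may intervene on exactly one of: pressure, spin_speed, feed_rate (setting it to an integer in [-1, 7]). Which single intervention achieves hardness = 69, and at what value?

set feed_rate = -1

Intervening on pressure: hardness = 4*pressure - 127. Reaching 69 requires pressure = 49, outside [-1, 7].
Intervening on spin_speed: hardness = -2*spin_speed - 85. Reaching 69 requires spin_speed = -77, outside [-1, 7].
Intervening on feed_rate: with other inputs at their observed values, hardness = -12*feed_rate + 57. Solving for 69 gives feed_rate = -1, within [-1, 7].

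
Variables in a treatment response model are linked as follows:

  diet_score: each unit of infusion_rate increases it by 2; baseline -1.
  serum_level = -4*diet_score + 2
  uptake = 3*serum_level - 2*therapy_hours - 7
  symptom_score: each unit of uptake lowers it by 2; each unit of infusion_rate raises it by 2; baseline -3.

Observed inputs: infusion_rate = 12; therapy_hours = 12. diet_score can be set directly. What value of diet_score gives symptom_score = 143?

diet_score = 3

Intervening on diet_score fixes its value directly, overriding its dependence on infusion_rate.
Substituting into the uptake equation gives uptake = -12*diet_score - 25.
symptom_score becomes 24*diet_score + 71.
Solve 24*diet_score + 71 = 143: diet_score = (143 - 71) / 24 = 3.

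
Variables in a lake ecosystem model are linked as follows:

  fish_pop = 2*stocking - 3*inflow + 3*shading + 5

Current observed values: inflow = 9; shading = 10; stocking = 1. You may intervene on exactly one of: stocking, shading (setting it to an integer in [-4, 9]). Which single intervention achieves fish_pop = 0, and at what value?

set stocking = -4

Intervening on stocking: with other inputs at their observed values, fish_pop = 2*stocking + 8. Solving for 0 gives stocking = -4, within [-4, 9].
Intervening on shading: fish_pop = 3*shading - 20. Reaching 0 requires shading = 20/3, not an integer.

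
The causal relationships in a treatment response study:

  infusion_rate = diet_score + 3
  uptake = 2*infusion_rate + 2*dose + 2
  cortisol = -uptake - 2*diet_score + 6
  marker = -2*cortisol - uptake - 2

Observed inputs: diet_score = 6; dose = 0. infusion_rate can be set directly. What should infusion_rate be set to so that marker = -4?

infusion_rate = -8

Intervening on infusion_rate fixes its value directly, overriding its dependence on diet_score.
Substituting into the uptake equation gives uptake = 2*infusion_rate + 2.
Substituting into the cortisol equation gives cortisol = -2*infusion_rate - 8.
Substituting into the marker equation gives marker = 2*infusion_rate + 12.
Solve 2*infusion_rate + 12 = -4: infusion_rate = (-4 - 12) / 2 = -8.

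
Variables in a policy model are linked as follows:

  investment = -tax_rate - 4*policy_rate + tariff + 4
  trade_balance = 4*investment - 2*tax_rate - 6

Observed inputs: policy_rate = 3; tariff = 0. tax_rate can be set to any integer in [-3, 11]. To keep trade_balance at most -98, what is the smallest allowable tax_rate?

Substituting into the investment equation gives investment = -tax_rate - 8.
Substituting into the trade_balance equation gives trade_balance = -6*tax_rate - 38.
Require -6*tax_rate - 38 ≤ -98, so tax_rate ≥ 10.
The smallest integer in [-3, 11] satisfying this is 10.

tax_rate = 10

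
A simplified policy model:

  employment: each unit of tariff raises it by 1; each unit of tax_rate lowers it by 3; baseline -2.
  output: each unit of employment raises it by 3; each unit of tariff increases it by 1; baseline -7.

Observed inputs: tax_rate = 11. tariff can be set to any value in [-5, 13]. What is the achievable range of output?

Substituting into the employment equation gives employment = tariff - 35.
Substituting into the output equation gives output = 4*tariff - 112.
Linear in tariff, so extremes are at the endpoints: tariff = -5 gives output = -132; tariff = 13 gives output = -60.

-132 to -60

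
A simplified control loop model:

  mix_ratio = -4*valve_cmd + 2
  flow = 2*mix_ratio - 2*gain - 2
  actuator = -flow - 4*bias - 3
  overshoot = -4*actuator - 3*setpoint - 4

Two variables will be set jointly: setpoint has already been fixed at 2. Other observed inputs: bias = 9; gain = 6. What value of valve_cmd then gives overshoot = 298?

valve_cmd = -6

With setpoint held at 2:
Substituting into the flow equation gives flow = -8*valve_cmd - 10.
So actuator = 8*valve_cmd - 29.
Substituting into the overshoot equation gives overshoot = -32*valve_cmd + 106.
Solve -32*valve_cmd + 106 = 298: valve_cmd = (298 - 106) / -32 = -6.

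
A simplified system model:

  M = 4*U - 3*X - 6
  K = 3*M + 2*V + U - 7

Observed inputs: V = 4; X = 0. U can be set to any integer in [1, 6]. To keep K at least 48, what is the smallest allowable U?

Substituting into the M equation gives M = 4*U - 6.
K becomes 13*U - 17.
Require 13*U - 17 ≥ 48, so U ≥ 5.
The smallest integer in [1, 6] satisfying this is 5.

U = 5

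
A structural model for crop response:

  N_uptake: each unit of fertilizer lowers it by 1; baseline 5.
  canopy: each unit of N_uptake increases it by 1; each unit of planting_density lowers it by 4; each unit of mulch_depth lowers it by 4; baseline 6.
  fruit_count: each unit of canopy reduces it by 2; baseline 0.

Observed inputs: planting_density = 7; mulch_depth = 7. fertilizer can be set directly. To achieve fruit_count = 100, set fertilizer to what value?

fertilizer = 5

Substituting into the canopy equation gives canopy = -fertilizer - 45.
This gives fruit_count = 2*fertilizer + 90.
Solve 2*fertilizer + 90 = 100: fertilizer = (100 - 90) / 2 = 5.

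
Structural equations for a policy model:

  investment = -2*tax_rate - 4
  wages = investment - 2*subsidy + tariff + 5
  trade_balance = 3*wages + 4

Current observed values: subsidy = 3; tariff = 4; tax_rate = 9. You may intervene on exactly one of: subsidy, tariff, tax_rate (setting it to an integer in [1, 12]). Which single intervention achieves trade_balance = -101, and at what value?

set subsidy = 11

Intervening on subsidy: with other inputs at their observed values, trade_balance = -6*subsidy - 35. Solving for -101 gives subsidy = 11, within [1, 12].
Intervening on tariff: trade_balance = 3*tariff - 65. Reaching -101 requires tariff = -12, outside [1, 12].
Intervening on tax_rate: trade_balance = -6*tax_rate + 1. Reaching -101 requires tax_rate = 17, outside [1, 12].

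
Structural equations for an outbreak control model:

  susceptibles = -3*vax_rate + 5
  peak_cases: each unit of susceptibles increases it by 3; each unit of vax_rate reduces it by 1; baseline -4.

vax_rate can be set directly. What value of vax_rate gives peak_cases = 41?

Substituting into the peak_cases equation gives peak_cases = -10*vax_rate + 11.
Solve -10*vax_rate + 11 = 41: vax_rate = (41 - 11) / -10 = -3.

vax_rate = -3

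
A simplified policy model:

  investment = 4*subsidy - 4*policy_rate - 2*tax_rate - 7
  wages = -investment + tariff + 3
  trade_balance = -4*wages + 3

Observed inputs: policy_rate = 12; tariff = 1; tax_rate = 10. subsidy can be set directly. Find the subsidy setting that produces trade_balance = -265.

subsidy = 3

Substituting into the investment equation gives investment = 4*subsidy - 75.
This gives wages = -4*subsidy + 79.
Substituting into the trade_balance equation gives trade_balance = 16*subsidy - 313.
Solve 16*subsidy - 313 = -265: subsidy = (-265 + 313) / 16 = 3.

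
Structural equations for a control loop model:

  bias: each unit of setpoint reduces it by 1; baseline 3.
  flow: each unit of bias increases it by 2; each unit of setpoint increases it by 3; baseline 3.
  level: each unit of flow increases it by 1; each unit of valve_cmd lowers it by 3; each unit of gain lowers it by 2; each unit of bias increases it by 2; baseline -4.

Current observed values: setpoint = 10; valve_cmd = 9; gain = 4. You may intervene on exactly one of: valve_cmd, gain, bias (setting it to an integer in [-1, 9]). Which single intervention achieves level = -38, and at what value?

Intervening on valve_cmd: level = -3*valve_cmd - 7. Reaching -38 requires valve_cmd = 31/3, not an integer.
Intervening on gain: with other inputs at their observed values, level = -2*gain - 26. Solving for -38 gives gain = 6, within [-1, 9].
Intervening on bias: level = 4*bias - 6. Reaching -38 requires bias = -8, outside [-1, 9].

set gain = 6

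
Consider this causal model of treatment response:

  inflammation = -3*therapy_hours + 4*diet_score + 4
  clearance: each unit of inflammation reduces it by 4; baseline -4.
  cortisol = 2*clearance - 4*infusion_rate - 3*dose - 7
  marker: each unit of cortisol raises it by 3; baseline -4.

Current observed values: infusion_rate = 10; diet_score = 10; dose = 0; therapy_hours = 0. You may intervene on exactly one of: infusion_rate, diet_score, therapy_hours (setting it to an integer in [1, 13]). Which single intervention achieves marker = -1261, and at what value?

set infusion_rate = 13

Intervening on infusion_rate: with other inputs at their observed values, marker = -12*infusion_rate - 1105. Solving for -1261 gives infusion_rate = 13, within [1, 13].
Intervening on diet_score: marker = -96*diet_score - 265. Reaching -1261 requires diet_score = 83/8, not an integer.
Intervening on therapy_hours: marker = 72*therapy_hours - 1225. Reaching -1261 requires therapy_hours = -1/2, not an integer.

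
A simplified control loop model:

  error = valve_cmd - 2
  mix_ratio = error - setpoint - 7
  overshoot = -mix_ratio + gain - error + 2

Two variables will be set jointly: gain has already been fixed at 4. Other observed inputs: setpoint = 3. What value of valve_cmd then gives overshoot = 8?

valve_cmd = 6

With gain held at 4:
Substituting into the mix_ratio equation gives mix_ratio = valve_cmd - 12.
Substituting into the overshoot equation gives overshoot = -2*valve_cmd + 20.
Solve -2*valve_cmd + 20 = 8: valve_cmd = (8 - 20) / -2 = 6.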